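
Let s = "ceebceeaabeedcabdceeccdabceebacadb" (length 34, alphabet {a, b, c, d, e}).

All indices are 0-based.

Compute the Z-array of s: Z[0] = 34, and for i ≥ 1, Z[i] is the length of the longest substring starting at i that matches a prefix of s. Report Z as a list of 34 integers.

Z[0]=34
i=1: outside box; Z[1]=0
i=2: outside box; Z[2]=0
i=3: outside box; Z[3]=0
i=4: outside box; Z[4]=3 extend→box=[4,7)
i=5: min(r-i=2, Z[1]=0)=0; Z[5]=0
i=6: min(r-i=1, Z[2]=0)=0; Z[6]=0
i=7: outside box; Z[7]=0
i=8: outside box; Z[8]=0
i=9: outside box; Z[9]=0
i=10: outside box; Z[10]=0
i=11: outside box; Z[11]=0
i=12: outside box; Z[12]=0
i=13: outside box; Z[13]=1 extend→box=[13,14)
i=14: outside box; Z[14]=0
i=15: outside box; Z[15]=0
i=16: outside box; Z[16]=0
i=17: outside box; Z[17]=3 extend→box=[17,20)
i=18: min(r-i=2, Z[1]=0)=0; Z[18]=0
i=19: min(r-i=1, Z[2]=0)=0; Z[19]=0
i=20: outside box; Z[20]=1 extend→box=[20,21)
i=21: outside box; Z[21]=1 extend→box=[21,22)
i=22: outside box; Z[22]=0
i=23: outside box; Z[23]=0
i=24: outside box; Z[24]=0
i=25: outside box; Z[25]=4 extend→box=[25,29)
i=26: min(r-i=3, Z[1]=0)=0; Z[26]=0
i=27: min(r-i=2, Z[2]=0)=0; Z[27]=0
i=28: min(r-i=1, Z[3]=0)=0; Z[28]=0
i=29: outside box; Z[29]=0
i=30: outside box; Z[30]=1 extend→box=[30,31)
i=31: outside box; Z[31]=0
i=32: outside box; Z[32]=0
i=33: outside box; Z[33]=0

[34, 0, 0, 0, 3, 0, 0, 0, 0, 0, 0, 0, 0, 1, 0, 0, 0, 3, 0, 0, 1, 1, 0, 0, 0, 4, 0, 0, 0, 0, 1, 0, 0, 0]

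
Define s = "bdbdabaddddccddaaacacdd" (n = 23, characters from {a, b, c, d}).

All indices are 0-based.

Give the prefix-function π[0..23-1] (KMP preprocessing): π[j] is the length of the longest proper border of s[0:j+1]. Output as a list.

π[0] = 0
j=1 s[j]='d': π[1]=0 (border '')
j=2 s[j]='b': π[2]=1 (border 'b')
j=3 s[j]='d': π[3]=2 (border 'bd')
j=4 s[j]='a': k: 2→0; π[4]=0 (border '')
j=5 s[j]='b': π[5]=1 (border 'b')
j=6 s[j]='a': k: 1→0; π[6]=0 (border '')
j=7 s[j]='d': π[7]=0 (border '')
j=8 s[j]='d': π[8]=0 (border '')
j=9 s[j]='d': π[9]=0 (border '')
j=10 s[j]='d': π[10]=0 (border '')
j=11 s[j]='c': π[11]=0 (border '')
j=12 s[j]='c': π[12]=0 (border '')
j=13 s[j]='d': π[13]=0 (border '')
j=14 s[j]='d': π[14]=0 (border '')
j=15 s[j]='a': π[15]=0 (border '')
j=16 s[j]='a': π[16]=0 (border '')
j=17 s[j]='a': π[17]=0 (border '')
j=18 s[j]='c': π[18]=0 (border '')
j=19 s[j]='a': π[19]=0 (border '')
j=20 s[j]='c': π[20]=0 (border '')
j=21 s[j]='d': π[21]=0 (border '')
j=22 s[j]='d': π[22]=0 (border '')

[0, 0, 1, 2, 0, 1, 0, 0, 0, 0, 0, 0, 0, 0, 0, 0, 0, 0, 0, 0, 0, 0, 0]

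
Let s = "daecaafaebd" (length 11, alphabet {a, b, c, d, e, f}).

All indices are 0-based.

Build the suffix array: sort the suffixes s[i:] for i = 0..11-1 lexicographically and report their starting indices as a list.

[4, 7, 1, 5, 9, 3, 10, 0, 8, 2, 6]

rank→(start, suffix):
  0 → (4, 'aafaebd')
  1 → (7, 'aebd')
  2 → (1, 'aecaafaebd')
  3 → (5, 'afaebd')
  4 → (9, 'bd')
  5 → (3, 'caafaebd')
  6 → (10, 'd')
  7 → (0, 'daecaafaebd')
  8 → (8, 'ebd')
  9 → (2, 'ecaafaebd')
  10 → (6, 'faebd')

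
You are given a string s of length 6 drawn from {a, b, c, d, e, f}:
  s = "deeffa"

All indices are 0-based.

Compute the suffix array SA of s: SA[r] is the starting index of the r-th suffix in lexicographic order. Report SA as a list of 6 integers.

[5, 0, 1, 2, 4, 3]

rank→(start, suffix):
  0 → (5, 'a')
  1 → (0, 'deeffa')
  2 → (1, 'eeffa')
  3 → (2, 'effa')
  4 → (4, 'fa')
  5 → (3, 'ffa')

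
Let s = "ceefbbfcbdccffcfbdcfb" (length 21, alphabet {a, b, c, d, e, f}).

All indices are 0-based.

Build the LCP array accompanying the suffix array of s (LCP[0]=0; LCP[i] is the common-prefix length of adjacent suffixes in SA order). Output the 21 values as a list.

rank | idx | suffix
   0 |  20 | b
   1 |   4 | bbfcbdccffcfbdcfb
   2 |   8 | bdccffcfbdcfb
   3 |  16 | bdcfb
   4 |   5 | bfcbdccffcfbdcfb
   5 |   7 | cbdccffcfbdcfb
   6 |  10 | ccffcfbdcfb
   7 |   0 | ceefbbfcbdccffcfbdcfb
   8 |  18 | cfb
   9 |  14 | cfbdcfb
  10 |  11 | cffcfbdcfb
  11 |   9 | dccffcfbdcfb
  12 |  17 | dcfb
  13 |   1 | eefbbfcbdccffcfbdcfb
  14 |   2 | efbbfcbdccffcfbdcfb
  15 |  19 | fb
  16 |   3 | fbbfcbdccffcfbdcfb
  17 |  15 | fbdcfb
  18 |   6 | fcbdccffcfbdcfb
  19 |  13 | fcfbdcfb
  20 |  12 | ffcfbdcfb

SA = [20, 4, 8, 16, 5, 7, 10, 0, 18, 14, 11, 9, 17, 1, 2, 19, 3, 15, 6, 13, 12]
[i] adj suffixes → lcp
  [1] 20/4 → 1 ('b')
  [2] 4/8 → 1 ('b')
  [3] 8/16 → 3 ('bdc')
  [4] 16/5 → 1 ('b')
  [5] 5/7 → 0 ('')
  [6] 7/10 → 1 ('c')
  [7] 10/0 → 1 ('c')
  [8] 0/18 → 1 ('c')
  [9] 18/14 → 3 ('cfb')
  [10] 14/11 → 2 ('cf')
  [11] 11/9 → 0 ('')
  [12] 9/17 → 2 ('dc')
  [13] 17/1 → 0 ('')
  [14] 1/2 → 1 ('e')
  [15] 2/19 → 0 ('')
  [16] 19/3 → 2 ('fb')
  [17] 3/15 → 2 ('fb')
  [18] 15/6 → 1 ('f')
  [19] 6/13 → 2 ('fc')
  [20] 13/12 → 1 ('f')

[0, 1, 1, 3, 1, 0, 1, 1, 1, 3, 2, 0, 2, 0, 1, 0, 2, 2, 1, 2, 1]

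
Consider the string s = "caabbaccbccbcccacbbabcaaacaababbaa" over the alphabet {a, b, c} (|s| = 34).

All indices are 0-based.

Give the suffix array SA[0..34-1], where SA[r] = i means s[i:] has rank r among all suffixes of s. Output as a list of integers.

sorted suffixes:
  #0 SA[0]=33  'a'
  #1 SA[1]=32  'aa'
  #2 SA[2]=22  'aaacaababbaa'
  #3 SA[3]=26  'aababbaa'
  #4 SA[4]=1  'aabbaccbccbcccacbbabcaaacaababbaa'
  #5 SA[5]=23  'aacaababbaa'
  #6 SA[6]=27  'ababbaa'
  #7 SA[7]=29  'abbaa'
  #8 SA[8]=2  'abbaccbccbcccacbbabcaaacaababbaa'
  #9 SA[9]=19  'abcaaacaababbaa'
  #10 SA[10]=24  'acaababbaa'
  #11 SA[11]=15  'acbbabcaaacaababbaa'
  #12 SA[12]=5  'accbccbcccacbbabcaaacaababbaa'
  #13 SA[13]=31  'baa'
  #14 SA[14]=28  'babbaa'
  #15 SA[15]=18  'babcaaacaababbaa'
  #16 SA[16]=4  'baccbccbcccacbbabcaaacaababbaa'
  #17 SA[17]=30  'bbaa'
  #18 SA[18]=17  'bbabcaaacaababbaa'
  #19 SA[19]=3  'bbaccbccbcccacbbabcaaacaababbaa'
  #20 SA[20]=20  'bcaaacaababbaa'
  #21 SA[21]=8  'bccbcccacbbabcaaacaababbaa'
  #22 SA[22]=11  'bcccacbbabcaaacaababbaa'
  #23 SA[23]=21  'caaacaababbaa'
  #24 SA[24]=25  'caababbaa'
  #25 SA[25]=0  'caabbaccbccbcccacbbabcaaacaababbaa'
  #26 SA[26]=14  'cacbbabcaaacaababbaa'
  #27 SA[27]=16  'cbbabcaaacaababbaa'
  #28 SA[28]=7  'cbccbcccacbbabcaaacaababbaa'
  #29 SA[29]=10  'cbcccacbbabcaaacaababbaa'
  #30 SA[30]=13  'ccacbbabcaaacaababbaa'
  #31 SA[31]=6  'ccbccbcccacbbabcaaacaababbaa'
  #32 SA[32]=9  'ccbcccacbbabcaaacaababbaa'
  #33 SA[33]=12  'cccacbbabcaaacaababbaa'

[33, 32, 22, 26, 1, 23, 27, 29, 2, 19, 24, 15, 5, 31, 28, 18, 4, 30, 17, 3, 20, 8, 11, 21, 25, 0, 14, 16, 7, 10, 13, 6, 9, 12]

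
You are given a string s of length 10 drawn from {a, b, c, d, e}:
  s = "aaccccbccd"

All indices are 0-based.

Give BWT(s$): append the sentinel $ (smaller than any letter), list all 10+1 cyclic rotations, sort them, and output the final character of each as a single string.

rank  rotation     last
    0  $aaccccbccd  d
    1  aaccccbccd$  $
    2  accccbccd$a  a
    3  bccd$aacccc  c
    4  cbccd$aaccc  c
    5  ccbccd$aacc  c
    6  cccbccd$aac  c
    7  ccccbccd$aa  a
    8  ccd$aaccccb  b
    9  cd$aaccccbc  c
   10  d$aaccccbcc  c

d$accccabcc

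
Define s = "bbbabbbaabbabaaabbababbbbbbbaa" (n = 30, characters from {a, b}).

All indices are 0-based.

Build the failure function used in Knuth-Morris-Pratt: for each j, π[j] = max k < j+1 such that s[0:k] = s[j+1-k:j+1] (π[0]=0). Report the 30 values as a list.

[0, 1, 2, 0, 1, 2, 3, 4, 0, 1, 2, 0, 1, 0, 0, 0, 1, 2, 0, 1, 0, 1, 2, 3, 3, 3, 3, 3, 4, 0]

π[0] = 0
j=1 s[j]='b': π[1]=1 (border 'b')
j=2 s[j]='b': π[2]=2 (border 'bb')
j=3 s[j]='a': k: 2→1→0; π[3]=0 (border '')
j=4 s[j]='b': π[4]=1 (border 'b')
j=5 s[j]='b': π[5]=2 (border 'bb')
j=6 s[j]='b': π[6]=3 (border 'bbb')
j=7 s[j]='a': π[7]=4 (border 'bbba')
j=8 s[j]='a': k: 4→0; π[8]=0 (border '')
j=9 s[j]='b': π[9]=1 (border 'b')
j=10 s[j]='b': π[10]=2 (border 'bb')
j=11 s[j]='a': k: 2→1→0; π[11]=0 (border '')
j=12 s[j]='b': π[12]=1 (border 'b')
j=13 s[j]='a': k: 1→0; π[13]=0 (border '')
j=14 s[j]='a': π[14]=0 (border '')
j=15 s[j]='a': π[15]=0 (border '')
j=16 s[j]='b': π[16]=1 (border 'b')
j=17 s[j]='b': π[17]=2 (border 'bb')
j=18 s[j]='a': k: 2→1→0; π[18]=0 (border '')
j=19 s[j]='b': π[19]=1 (border 'b')
j=20 s[j]='a': k: 1→0; π[20]=0 (border '')
j=21 s[j]='b': π[21]=1 (border 'b')
j=22 s[j]='b': π[22]=2 (border 'bb')
j=23 s[j]='b': π[23]=3 (border 'bbb')
j=24 s[j]='b': k: 3→2; π[24]=3 (border 'bbb')
j=25 s[j]='b': k: 3→2; π[25]=3 (border 'bbb')
j=26 s[j]='b': k: 3→2; π[26]=3 (border 'bbb')
j=27 s[j]='b': k: 3→2; π[27]=3 (border 'bbb')
j=28 s[j]='a': π[28]=4 (border 'bbba')
j=29 s[j]='a': k: 4→0; π[29]=0 (border '')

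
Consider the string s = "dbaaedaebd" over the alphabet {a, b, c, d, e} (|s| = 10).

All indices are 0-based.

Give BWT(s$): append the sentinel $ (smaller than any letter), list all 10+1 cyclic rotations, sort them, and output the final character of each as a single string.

rank  rotation     last
    0  $dbaaedaebd  d
    1  aaedaebd$db  b
    2  aebd$dbaaed  d
    3  aedaebd$dba  a
    4  baaedaebd$d  d
    5  bd$dbaaedae  e
    6  d$dbaaedaeb  b
    7  daebd$dbaae  e
    8  dbaaedaebd$  $
    9  ebd$dbaaeda  a
   10  edaebd$dbaa  a

dbdadebe$aa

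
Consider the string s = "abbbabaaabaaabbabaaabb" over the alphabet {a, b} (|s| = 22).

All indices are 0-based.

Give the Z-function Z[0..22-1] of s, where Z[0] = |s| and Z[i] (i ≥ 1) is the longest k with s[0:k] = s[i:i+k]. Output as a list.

[22, 0, 0, 0, 2, 0, 1, 1, 2, 0, 1, 1, 3, 0, 0, 2, 0, 1, 1, 3, 0, 0]

Z[0]=22
i=1: fresh scan; Z[1]=0
i=2: fresh scan; Z[2]=0
i=3: fresh scan; Z[3]=0
i=4: fresh scan; Z[4]=2 scan→box=[4,6)
i=5: min(r-i=1, Z[1]=0)=0; Z[5]=0
i=6: fresh scan; Z[6]=1 scan→box=[6,7)
i=7: fresh scan; Z[7]=1 scan→box=[7,8)
i=8: fresh scan; Z[8]=2 scan→box=[8,10)
i=9: min(r-i=1, Z[1]=0)=0; Z[9]=0
i=10: fresh scan; Z[10]=1 scan→box=[10,11)
i=11: fresh scan; Z[11]=1 scan→box=[11,12)
i=12: fresh scan; Z[12]=3 scan→box=[12,15)
i=13: min(r-i=2, Z[1]=0)=0; Z[13]=0
i=14: min(r-i=1, Z[2]=0)=0; Z[14]=0
i=15: fresh scan; Z[15]=2 scan→box=[15,17)
i=16: min(r-i=1, Z[1]=0)=0; Z[16]=0
i=17: fresh scan; Z[17]=1 scan→box=[17,18)
i=18: fresh scan; Z[18]=1 scan→box=[18,19)
i=19: fresh scan; Z[19]=3 scan→box=[19,22)
i=20: min(r-i=2, Z[1]=0)=0; Z[20]=0
i=21: min(r-i=1, Z[2]=0)=0; Z[21]=0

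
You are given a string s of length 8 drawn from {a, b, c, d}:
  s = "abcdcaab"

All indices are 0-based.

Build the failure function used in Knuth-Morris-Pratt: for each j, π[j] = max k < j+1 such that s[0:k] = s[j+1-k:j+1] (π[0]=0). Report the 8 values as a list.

π[0] = 0
j=1 s[j]='b': π[1]=0 (border '')
j=2 s[j]='c': π[2]=0 (border '')
j=3 s[j]='d': π[3]=0 (border '')
j=4 s[j]='c': π[4]=0 (border '')
j=5 s[j]='a': π[5]=1 (border 'a')
j=6 s[j]='a': k: 1→0; π[6]=1 (border 'a')
j=7 s[j]='b': π[7]=2 (border 'ab')

[0, 0, 0, 0, 0, 1, 1, 2]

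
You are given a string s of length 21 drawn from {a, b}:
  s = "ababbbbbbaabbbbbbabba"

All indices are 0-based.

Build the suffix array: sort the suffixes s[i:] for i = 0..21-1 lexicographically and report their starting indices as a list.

rank | idx | suffix
   0 |  20 | a
   1 |   9 | aabbbbbbabba
   2 |   0 | ababbbbbbaabbbbbbabba
   3 |  17 | abba
   4 |   2 | abbbbbbaabbbbbbabba
   5 |  10 | abbbbbbabba
   6 |  19 | ba
   7 |   8 | baabbbbbbabba
   8 |  16 | babba
   9 |   1 | babbbbbbaabbbbbbabba
  10 |  18 | bba
  11 |   7 | bbaabbbbbbabba
  12 |  15 | bbabba
  13 |   6 | bbbaabbbbbbabba
  14 |  14 | bbbabba
  15 |   5 | bbbbaabbbbbbabba
  16 |  13 | bbbbabba
  17 |   4 | bbbbbaabbbbbbabba
  18 |  12 | bbbbbabba
  19 |   3 | bbbbbbaabbbbbbabba
  20 |  11 | bbbbbbabba

[20, 9, 0, 17, 2, 10, 19, 8, 16, 1, 18, 7, 15, 6, 14, 5, 13, 4, 12, 3, 11]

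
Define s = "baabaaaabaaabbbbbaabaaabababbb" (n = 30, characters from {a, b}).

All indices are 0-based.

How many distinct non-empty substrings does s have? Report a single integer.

366

rank→(start, suffix):
  0 → (4, 'aaaabaaabbbbbaabaaabababbb')
  1 → (5, 'aaabaaabbbbbaabaaabababbb')
  2 → (20, 'aaabababbb')
  3 → (9, 'aaabbbbbaabaaabababbb')
  4 → (1, 'aabaaaabaaabbbbbaabaaabababbb')
  5 → (17, 'aabaaabababbb')
  6 → (6, 'aabaaabbbbbaabaaabababbb')
  7 → (21, 'aabababbb')
  8 → (10, 'aabbbbbaabaaabababbb')
  9 → (2, 'abaaaabaaabbbbbaabaaabababbb')
  10 → (18, 'abaaabababbb')
  11 → (7, 'abaaabbbbbaabaaabababbb')
  12 → (22, 'abababbb')
  13 → (24, 'ababbb')
  14 → (26, 'abbb')
  15 → (11, 'abbbbbaabaaabababbb')
  16 → (29, 'b')
  17 → (3, 'baaaabaaabbbbbaabaaabababbb')
  18 → (19, 'baaabababbb')
  19 → (8, 'baaabbbbbaabaaabababbb')
  20 → (0, 'baabaaaabaaabbbbbaabaaabababbb')
  21 → (16, 'baabaaabababbb')
  22 → (23, 'bababbb')
  23 → (25, 'babbb')
  24 → (28, 'bb')
  25 → (15, 'bbaabaaabababbb')
  26 → (27, 'bbb')
  27 → (14, 'bbbaabaaabababbb')
  28 → (13, 'bbbbaabaaabababbb')
  29 → (12, 'bbbbbaabaaabababbb')

SA = [4, 5, 20, 9, 1, 17, 6, 21, 10, 2, 18, 7, 22, 24, 26, 11, 29, 3, 19, 8, 0, 16, 23, 25, 28, 15, 27, 14, 13, 12]
i: (SA[i-1],SA[i]) lcp shared
  1: (4,5) 3 'aaa'
  2: (5,20) 5 'aaaba'
  3: (20,9) 4 'aaab'
  4: (9,1) 2 'aa'
  5: (1,17) 6 'aabaaa'
  6: (17,6) 7 'aabaaab'
  7: (6,21) 4 'aaba'
  8: (21,10) 3 'aab'
  9: (10,2) 1 'a'
  10: (2,18) 5 'abaaa'
  11: (18,7) 6 'abaaab'
  12: (7,22) 3 'aba'
  13: (22,24) 4 'abab'
  14: (24,26) 2 'ab'
  15: (26,11) 4 'abbb'
  16: (11,29) 0 ''
  17: (29,3) 1 'b'
  18: (3,19) 4 'baaa'
  19: (19,8) 5 'baaab'
  20: (8,0) 3 'baa'
  21: (0,16) 7 'baabaaa'
  22: (16,23) 2 'ba'
  23: (23,25) 3 'bab'
  24: (25,28) 1 'b'
  25: (28,15) 2 'bb'
  26: (15,27) 2 'bb'
  27: (27,14) 3 'bbb'
  28: (14,13) 3 'bbb'
  29: (13,12) 4 'bbbb'

n(n+1)/2 = 30·31/2 = 465
Σ LCP = 0 + 3 + 5 + 4 + 2 + 6 + 7 + 4 + 3 + 1 + 5 + 6 + 3 + 4 + 2 + 4 + 0 + 1 + 4 + 5 + 3 + 7 + 2 + 3 + 1 + 2 + 2 + 3 + 3 + 4 = 99
distinct = 465 − 99 = 366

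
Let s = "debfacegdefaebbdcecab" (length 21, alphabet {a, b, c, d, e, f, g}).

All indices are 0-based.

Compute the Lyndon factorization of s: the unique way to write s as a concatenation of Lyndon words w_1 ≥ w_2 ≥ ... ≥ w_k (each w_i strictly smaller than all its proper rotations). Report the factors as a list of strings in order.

emit factor 1: 'de' (i=0, period=2)
emit factor 2: 'bf' (i=2, period=2)
emit factor 3: 'acegdefaebbdcec' (i=4, period=15)
emit factor 4: 'ab' (i=19, period=2)

["de", "bf", "acegdefaebbdcec", "ab"]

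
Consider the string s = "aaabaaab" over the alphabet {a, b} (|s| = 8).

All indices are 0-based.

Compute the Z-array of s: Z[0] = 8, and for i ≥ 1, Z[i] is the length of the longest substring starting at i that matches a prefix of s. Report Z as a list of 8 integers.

[8, 2, 1, 0, 4, 2, 1, 0]

Z[0]=8
i=1: i≥r, start 0; Z[1]=2 grow→box=[1,3)
i=2: min(r-i=1, Z[1]=2)=1; Z[2]=1
i=3: i≥r, start 0; Z[3]=0
i=4: i≥r, start 0; Z[4]=4 grow→box=[4,8)
i=5: min(r-i=3, Z[1]=2)=2; Z[5]=2
i=6: min(r-i=2, Z[2]=1)=1; Z[6]=1
i=7: min(r-i=1, Z[3]=0)=0; Z[7]=0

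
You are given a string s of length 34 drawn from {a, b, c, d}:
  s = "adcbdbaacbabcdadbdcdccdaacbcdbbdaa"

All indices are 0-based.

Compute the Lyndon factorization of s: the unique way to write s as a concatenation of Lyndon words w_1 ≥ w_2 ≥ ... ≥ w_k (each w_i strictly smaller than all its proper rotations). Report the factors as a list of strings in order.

["adcbdb", "aacbabcdadbdcdccdaacbcdbbd", "a", "a"]

emit factor 1: 'adcbdb' (i=0, period=6)
emit factor 2: 'aacbabcdadbdcdccdaacbcdbbd' (i=6, period=26)
emit factor 3: 'a' (i=32, period=1)
emit factor 4: 'a' (i=33, period=1)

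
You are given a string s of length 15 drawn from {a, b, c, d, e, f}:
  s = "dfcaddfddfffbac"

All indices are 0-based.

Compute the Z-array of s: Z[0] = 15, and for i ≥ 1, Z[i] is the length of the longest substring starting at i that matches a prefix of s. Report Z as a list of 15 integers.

[15, 0, 0, 0, 1, 2, 0, 1, 2, 0, 0, 0, 0, 0, 0]

Z[0]=15
i=1: fresh scan; Z[1]=0
i=2: fresh scan; Z[2]=0
i=3: fresh scan; Z[3]=0
i=4: fresh scan; Z[4]=1 grow→box=[4,5)
i=5: fresh scan; Z[5]=2 grow→box=[5,7)
i=6: min(r-i=1, Z[1]=0)=0; Z[6]=0
i=7: fresh scan; Z[7]=1 grow→box=[7,8)
i=8: fresh scan; Z[8]=2 grow→box=[8,10)
i=9: min(r-i=1, Z[1]=0)=0; Z[9]=0
i=10: fresh scan; Z[10]=0
i=11: fresh scan; Z[11]=0
i=12: fresh scan; Z[12]=0
i=13: fresh scan; Z[13]=0
i=14: fresh scan; Z[14]=0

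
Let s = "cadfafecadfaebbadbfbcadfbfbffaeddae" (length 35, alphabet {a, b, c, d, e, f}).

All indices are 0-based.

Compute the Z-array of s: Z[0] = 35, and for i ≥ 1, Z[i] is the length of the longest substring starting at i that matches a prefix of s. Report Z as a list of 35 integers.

Z[0]=35
i=1: outside box; Z[1]=0
i=2: outside box; Z[2]=0
i=3: outside box; Z[3]=0
i=4: outside box; Z[4]=0
i=5: outside box; Z[5]=0
i=6: outside box; Z[6]=0
i=7: outside box; Z[7]=5 extend→box=[7,12)
i=8: min(r-i=4, Z[1]=0)=0; Z[8]=0
i=9: min(r-i=3, Z[2]=0)=0; Z[9]=0
i=10: min(r-i=2, Z[3]=0)=0; Z[10]=0
i=11: min(r-i=1, Z[4]=0)=0; Z[11]=0
i=12: outside box; Z[12]=0
i=13: outside box; Z[13]=0
i=14: outside box; Z[14]=0
i=15: outside box; Z[15]=0
i=16: outside box; Z[16]=0
i=17: outside box; Z[17]=0
i=18: outside box; Z[18]=0
i=19: outside box; Z[19]=0
i=20: outside box; Z[20]=4 extend→box=[20,24)
i=21: min(r-i=3, Z[1]=0)=0; Z[21]=0
i=22: min(r-i=2, Z[2]=0)=0; Z[22]=0
i=23: min(r-i=1, Z[3]=0)=0; Z[23]=0
i=24: outside box; Z[24]=0
i=25: outside box; Z[25]=0
i=26: outside box; Z[26]=0
i=27: outside box; Z[27]=0
i=28: outside box; Z[28]=0
i=29: outside box; Z[29]=0
i=30: outside box; Z[30]=0
i=31: outside box; Z[31]=0
i=32: outside box; Z[32]=0
i=33: outside box; Z[33]=0
i=34: outside box; Z[34]=0

[35, 0, 0, 0, 0, 0, 0, 5, 0, 0, 0, 0, 0, 0, 0, 0, 0, 0, 0, 0, 4, 0, 0, 0, 0, 0, 0, 0, 0, 0, 0, 0, 0, 0, 0]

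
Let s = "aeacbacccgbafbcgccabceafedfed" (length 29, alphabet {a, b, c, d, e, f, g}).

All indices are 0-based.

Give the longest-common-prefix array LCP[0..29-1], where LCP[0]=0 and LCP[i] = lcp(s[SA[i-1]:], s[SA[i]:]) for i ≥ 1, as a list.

rank | idx | suffix
   0 |  18 | abceafedfed
   1 |   2 | acbacccgbafbcgccabceafedfed
   2 |   5 | acccgbafbcgccabceafedfed
   3 |   0 | aeacbacccgbafbcgccabceafedfed
   4 |  11 | afbcgccabceafedfed
   5 |  22 | afedfed
   6 |   4 | bacccgbafbcgccabceafedfed
   7 |  10 | bafbcgccabceafedfed
   8 |  19 | bceafedfed
   9 |  13 | bcgccabceafedfed
  10 |  17 | cabceafedfed
  11 |   3 | cbacccgbafbcgccabceafedfed
  12 |  16 | ccabceafedfed
  13 |   6 | cccgbafbcgccabceafedfed
  14 |   7 | ccgbafbcgccabceafedfed
  15 |  20 | ceafedfed
  16 |   8 | cgbafbcgccabceafedfed
  17 |  14 | cgccabceafedfed
  18 |  28 | d
  19 |  25 | dfed
  20 |   1 | eacbacccgbafbcgccabceafedfed
  21 |  21 | eafedfed
  22 |  27 | ed
  23 |  24 | edfed
  24 |  12 | fbcgccabceafedfed
  25 |  26 | fed
  26 |  23 | fedfed
  27 |   9 | gbafbcgccabceafedfed
  28 |  15 | gccabceafedfed

SA = [18, 2, 5, 0, 11, 22, 4, 10, 19, 13, 17, 3, 16, 6, 7, 20, 8, 14, 28, 25, 1, 21, 27, 24, 12, 26, 23, 9, 15]
rank  pair      lcp
   1  s[18:],s[2:]  1  'a'
   2  s[2:],s[5:]  2  'ac'
   3  s[5:],s[0:]  1  'a'
   4  s[0:],s[11:]  1  'a'
   5  s[11:],s[22:]  2  'af'
   6  s[22:],s[4:]  0  ''
   7  s[4:],s[10:]  2  'ba'
   8  s[10:],s[19:]  1  'b'
   9  s[19:],s[13:]  2  'bc'
  10  s[13:],s[17:]  0  ''
  11  s[17:],s[3:]  1  'c'
  12  s[3:],s[16:]  1  'c'
  13  s[16:],s[6:]  2  'cc'
  14  s[6:],s[7:]  2  'cc'
  15  s[7:],s[20:]  1  'c'
  16  s[20:],s[8:]  1  'c'
  17  s[8:],s[14:]  2  'cg'
  18  s[14:],s[28:]  0  ''
  19  s[28:],s[25:]  1  'd'
  20  s[25:],s[1:]  0  ''
  21  s[1:],s[21:]  2  'ea'
  22  s[21:],s[27:]  1  'e'
  23  s[27:],s[24:]  2  'ed'
  24  s[24:],s[12:]  0  ''
  25  s[12:],s[26:]  1  'f'
  26  s[26:],s[23:]  3  'fed'
  27  s[23:],s[9:]  0  ''
  28  s[9:],s[15:]  1  'g'

[0, 1, 2, 1, 1, 2, 0, 2, 1, 2, 0, 1, 1, 2, 2, 1, 1, 2, 0, 1, 0, 2, 1, 2, 0, 1, 3, 0, 1]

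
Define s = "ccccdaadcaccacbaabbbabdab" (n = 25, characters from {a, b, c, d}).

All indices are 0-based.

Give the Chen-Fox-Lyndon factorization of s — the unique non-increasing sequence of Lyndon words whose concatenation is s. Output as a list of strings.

["ccccd", "aadcaccacb", "aabbbabdab"]

emit factor 1: 'ccccd' (i=0, period=5)
emit factor 2: 'aadcaccacb' (i=5, period=10)
emit factor 3: 'aabbbabdab' (i=15, period=10)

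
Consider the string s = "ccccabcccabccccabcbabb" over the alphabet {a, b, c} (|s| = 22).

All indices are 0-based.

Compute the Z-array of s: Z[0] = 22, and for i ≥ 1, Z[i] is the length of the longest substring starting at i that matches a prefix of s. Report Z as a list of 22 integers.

[22, 3, 2, 1, 0, 0, 3, 2, 1, 0, 0, 7, 3, 2, 1, 0, 0, 1, 0, 0, 0, 0]

Z[0]=22
i=1: fresh scan; Z[1]=3 scan→box=[1,4)
i=2: min(r-i=2, Z[1]=3)=2; Z[2]=2
i=3: min(r-i=1, Z[2]=2)=1; Z[3]=1
i=4: fresh scan; Z[4]=0
i=5: fresh scan; Z[5]=0
i=6: fresh scan; Z[6]=3 scan→box=[6,9)
i=7: min(r-i=2, Z[1]=3)=2; Z[7]=2
i=8: min(r-i=1, Z[2]=2)=1; Z[8]=1
i=9: fresh scan; Z[9]=0
i=10: fresh scan; Z[10]=0
i=11: fresh scan; Z[11]=7 scan→box=[11,18)
i=12: min(r-i=6, Z[1]=3)=3; Z[12]=3
i=13: min(r-i=5, Z[2]=2)=2; Z[13]=2
i=14: min(r-i=4, Z[3]=1)=1; Z[14]=1
i=15: min(r-i=3, Z[4]=0)=0; Z[15]=0
i=16: min(r-i=2, Z[5]=0)=0; Z[16]=0
i=17: min(r-i=1, Z[6]=3)=1; Z[17]=1
i=18: fresh scan; Z[18]=0
i=19: fresh scan; Z[19]=0
i=20: fresh scan; Z[20]=0
i=21: fresh scan; Z[21]=0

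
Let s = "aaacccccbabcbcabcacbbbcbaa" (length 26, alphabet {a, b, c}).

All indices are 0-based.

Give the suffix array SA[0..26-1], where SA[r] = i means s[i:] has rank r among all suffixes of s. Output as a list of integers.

sorted suffixes:
  #0 SA[0]=25  'a'
  #1 SA[1]=24  'aa'
  #2 SA[2]=0  'aaacccccbabcbcabcacbbbcbaa'
  #3 SA[3]=1  'aacccccbabcbcabcacbbbcbaa'
  #4 SA[4]=14  'abcacbbbcbaa'
  #5 SA[5]=9  'abcbcabcacbbbcbaa'
  #6 SA[6]=17  'acbbbcbaa'
  #7 SA[7]=2  'acccccbabcbcabcacbbbcbaa'
  #8 SA[8]=23  'baa'
  #9 SA[9]=8  'babcbcabcacbbbcbaa'
  #10 SA[10]=19  'bbbcbaa'
  #11 SA[11]=20  'bbcbaa'
  #12 SA[12]=12  'bcabcacbbbcbaa'
  #13 SA[13]=15  'bcacbbbcbaa'
  #14 SA[14]=21  'bcbaa'
  #15 SA[15]=10  'bcbcabcacbbbcbaa'
  #16 SA[16]=13  'cabcacbbbcbaa'
  #17 SA[17]=16  'cacbbbcbaa'
  #18 SA[18]=22  'cbaa'
  #19 SA[19]=7  'cbabcbcabcacbbbcbaa'
  #20 SA[20]=18  'cbbbcbaa'
  #21 SA[21]=11  'cbcabcacbbbcbaa'
  #22 SA[22]=6  'ccbabcbcabcacbbbcbaa'
  #23 SA[23]=5  'cccbabcbcabcacbbbcbaa'
  #24 SA[24]=4  'ccccbabcbcabcacbbbcbaa'
  #25 SA[25]=3  'cccccbabcbcabcacbbbcbaa'

[25, 24, 0, 1, 14, 9, 17, 2, 23, 8, 19, 20, 12, 15, 21, 10, 13, 16, 22, 7, 18, 11, 6, 5, 4, 3]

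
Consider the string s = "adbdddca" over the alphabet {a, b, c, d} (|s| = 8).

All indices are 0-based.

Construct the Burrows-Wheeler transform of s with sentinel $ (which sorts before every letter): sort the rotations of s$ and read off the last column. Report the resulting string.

rank  rotation   last
    0  $adbdddca  a
    1  a$adbdddc  c
    2  adbdddca$  $
    3  bdddca$ad  d
    4  ca$adbddd  d
    5  dbdddca$a  a
    6  dca$adbdd  d
    7  ddca$adbd  d
    8  dddca$adb  b

ac$ddaddb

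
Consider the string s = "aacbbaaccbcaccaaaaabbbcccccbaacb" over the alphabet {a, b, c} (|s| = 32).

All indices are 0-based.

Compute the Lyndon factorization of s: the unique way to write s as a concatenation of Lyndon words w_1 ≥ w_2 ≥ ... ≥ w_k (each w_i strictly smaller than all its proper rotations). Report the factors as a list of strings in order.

emit factor 1: 'aacbbaaccbcacc' (i=0, period=14)
emit factor 2: 'aaaaabbbcccccbaacb' (i=14, period=18)

["aacbbaaccbcacc", "aaaaabbbcccccbaacb"]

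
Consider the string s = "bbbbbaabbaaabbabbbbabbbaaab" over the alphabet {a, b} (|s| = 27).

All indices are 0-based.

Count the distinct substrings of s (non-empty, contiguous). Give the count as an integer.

rank→(start, suffix):
  0 → (23, 'aaab')
  1 → (9, 'aaabbabbbbabbbaaab')
  2 → (24, 'aab')
  3 → (5, 'aabbaaabbabbbbabbbaaab')
  4 → (10, 'aabbabbbbabbbaaab')
  5 → (25, 'ab')
  6 → (6, 'abbaaabbabbbbabbbaaab')
  7 → (11, 'abbabbbbabbbaaab')
  8 → (19, 'abbbaaab')
  9 → (14, 'abbbbabbbaaab')
  10 → (26, 'b')
  11 → (22, 'baaab')
  12 → (8, 'baaabbabbbbabbbaaab')
  13 → (4, 'baabbaaabbabbbbabbbaaab')
  14 → (18, 'babbbaaab')
  15 → (13, 'babbbbabbbaaab')
  16 → (21, 'bbaaab')
  17 → (7, 'bbaaabbabbbbabbbaaab')
  18 → (3, 'bbaabbaaabbabbbbabbbaaab')
  19 → (17, 'bbabbbaaab')
  20 → (12, 'bbabbbbabbbaaab')
  21 → (20, 'bbbaaab')
  22 → (2, 'bbbaabbaaabbabbbbabbbaaab')
  23 → (16, 'bbbabbbaaab')
  24 → (1, 'bbbbaabbaaabbabbbbabbbaaab')
  25 → (15, 'bbbbabbbaaab')
  26 → (0, 'bbbbbaabbaaabbabbbbabbbaaab')

SA = [23, 9, 24, 5, 10, 25, 6, 11, 19, 14, 26, 22, 8, 4, 18, 13, 21, 7, 3, 17, 12, 20, 2, 16, 1, 15, 0]
[i] adj suffixes → lcp
  [1] 23/9 → 4 ('aaab')
  [2] 9/24 → 2 ('aa')
  [3] 24/5 → 3 ('aab')
  [4] 5/10 → 5 ('aabba')
  [5] 10/25 → 1 ('a')
  [6] 25/6 → 2 ('ab')
  [7] 6/11 → 4 ('abba')
  [8] 11/19 → 3 ('abb')
  [9] 19/14 → 4 ('abbb')
  [10] 14/26 → 0 ('')
  [11] 26/22 → 1 ('b')
  [12] 22/8 → 5 ('baaab')
  [13] 8/4 → 3 ('baa')
  [14] 4/18 → 2 ('ba')
  [15] 18/13 → 5 ('babbb')
  [16] 13/21 → 1 ('b')
  [17] 21/7 → 6 ('bbaaab')
  [18] 7/3 → 4 ('bbaa')
  [19] 3/17 → 3 ('bba')
  [20] 17/12 → 6 ('bbabbb')
  [21] 12/20 → 2 ('bb')
  [22] 20/2 → 5 ('bbbaa')
  [23] 2/16 → 4 ('bbba')
  [24] 16/1 → 3 ('bbb')
  [25] 1/15 → 5 ('bbbba')
  [26] 15/0 → 4 ('bbbb')

n(n+1)/2 = 27·28/2 = 378
Σ LCP = 0 + 4 + 2 + 3 + 5 + 1 + 2 + 4 + 3 + 4 + 0 + 1 + 5 + 3 + 2 + 5 + 1 + 6 + 4 + 3 + 6 + 2 + 5 + 4 + 3 + 5 + 4 = 87
distinct = 378 − 87 = 291

291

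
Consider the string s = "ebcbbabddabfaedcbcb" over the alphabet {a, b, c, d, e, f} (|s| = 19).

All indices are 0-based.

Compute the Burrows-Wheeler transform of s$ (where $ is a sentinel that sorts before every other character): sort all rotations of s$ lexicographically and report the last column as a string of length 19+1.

rank  rotation              last
    0  $ebcbbabddabfaedcbcb  b
    1  abddabfaedcbcb$ebcbb  b
    2  abfaedcbcb$ebcbbabdd  d
    3  aedcbcb$ebcbbabddabf  f
    4  b$ebcbbabddabfaedcbc  c
    5  babddabfaedcbcb$ebcb  b
    6  bbabddabfaedcbcb$ebc  c
    7  bcb$ebcbbabddabfaedc  c
    8  bcbbabddabfaedcbcb$e  e
    9  bddabfaedcbcb$ebcbba  a
   10  bfaedcbcb$ebcbbabdda  a
   11  cb$ebcbbabddabfaedcb  b
   12  cbbabddabfaedcbcb$eb  b
   13  cbcb$ebcbbabddabfaed  d
   14  dabfaedcbcb$ebcbbabd  d
   15  dcbcb$ebcbbabddabfae  e
   16  ddabfaedcbcb$ebcbbab  b
   17  ebcbbabddabfaedcbcb$  $
   18  edcbcb$ebcbbabddabfa  a
   19  faedcbcb$ebcbbabddab  b

bbdfcbcceaabbddeb$ab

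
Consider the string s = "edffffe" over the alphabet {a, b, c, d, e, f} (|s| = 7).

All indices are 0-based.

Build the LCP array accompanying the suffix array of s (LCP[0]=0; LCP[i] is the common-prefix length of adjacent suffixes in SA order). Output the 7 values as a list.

rank | idx | suffix
   0 |   1 | dffffe
   1 |   6 | e
   2 |   0 | edffffe
   3 |   5 | fe
   4 |   4 | ffe
   5 |   3 | fffe
   6 |   2 | ffffe

SA = [1, 6, 0, 5, 4, 3, 2]
i: (SA[i-1],SA[i]) lcp shared
  1: (1,6) 0 ''
  2: (6,0) 1 'e'
  3: (0,5) 0 ''
  4: (5,4) 1 'f'
  5: (4,3) 2 'ff'
  6: (3,2) 3 'fff'

[0, 0, 1, 0, 1, 2, 3]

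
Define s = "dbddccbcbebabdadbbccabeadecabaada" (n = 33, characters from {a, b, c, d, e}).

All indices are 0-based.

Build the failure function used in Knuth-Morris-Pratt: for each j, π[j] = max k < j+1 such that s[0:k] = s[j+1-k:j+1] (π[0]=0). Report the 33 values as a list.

π[0] = 0
j=1 s[j]='b': π[1]=0 (border '')
j=2 s[j]='d': π[2]=1 (border 'd')
j=3 s[j]='d': k: 1→0; π[3]=1 (border 'd')
j=4 s[j]='c': k: 1→0; π[4]=0 (border '')
j=5 s[j]='c': π[5]=0 (border '')
j=6 s[j]='b': π[6]=0 (border '')
j=7 s[j]='c': π[7]=0 (border '')
j=8 s[j]='b': π[8]=0 (border '')
j=9 s[j]='e': π[9]=0 (border '')
j=10 s[j]='b': π[10]=0 (border '')
j=11 s[j]='a': π[11]=0 (border '')
j=12 s[j]='b': π[12]=0 (border '')
j=13 s[j]='d': π[13]=1 (border 'd')
j=14 s[j]='a': k: 1→0; π[14]=0 (border '')
j=15 s[j]='d': π[15]=1 (border 'd')
j=16 s[j]='b': π[16]=2 (border 'db')
j=17 s[j]='b': k: 2→0; π[17]=0 (border '')
j=18 s[j]='c': π[18]=0 (border '')
j=19 s[j]='c': π[19]=0 (border '')
j=20 s[j]='a': π[20]=0 (border '')
j=21 s[j]='b': π[21]=0 (border '')
j=22 s[j]='e': π[22]=0 (border '')
j=23 s[j]='a': π[23]=0 (border '')
j=24 s[j]='d': π[24]=1 (border 'd')
j=25 s[j]='e': k: 1→0; π[25]=0 (border '')
j=26 s[j]='c': π[26]=0 (border '')
j=27 s[j]='a': π[27]=0 (border '')
j=28 s[j]='b': π[28]=0 (border '')
j=29 s[j]='a': π[29]=0 (border '')
j=30 s[j]='a': π[30]=0 (border '')
j=31 s[j]='d': π[31]=1 (border 'd')
j=32 s[j]='a': k: 1→0; π[32]=0 (border '')

[0, 0, 1, 1, 0, 0, 0, 0, 0, 0, 0, 0, 0, 1, 0, 1, 2, 0, 0, 0, 0, 0, 0, 0, 1, 0, 0, 0, 0, 0, 0, 1, 0]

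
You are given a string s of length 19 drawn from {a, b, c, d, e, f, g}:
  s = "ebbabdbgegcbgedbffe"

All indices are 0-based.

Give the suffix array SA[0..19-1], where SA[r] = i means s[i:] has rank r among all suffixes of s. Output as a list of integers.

rank | idx | suffix
   0 |   3 | abdbgegcbgedbffe
   1 |   2 | babdbgegcbgedbffe
   2 |   1 | bbabdbgegcbgedbffe
   3 |   4 | bdbgegcbgedbffe
   4 |  15 | bffe
   5 |  11 | bgedbffe
   6 |   6 | bgegcbgedbffe
   7 |  10 | cbgedbffe
   8 |  14 | dbffe
   9 |   5 | dbgegcbgedbffe
  10 |  18 | e
  11 |   0 | ebbabdbgegcbgedbffe
  12 |  13 | edbffe
  13 |   8 | egcbgedbffe
  14 |  17 | fe
  15 |  16 | ffe
  16 |   9 | gcbgedbffe
  17 |  12 | gedbffe
  18 |   7 | gegcbgedbffe

[3, 2, 1, 4, 15, 11, 6, 10, 14, 5, 18, 0, 13, 8, 17, 16, 9, 12, 7]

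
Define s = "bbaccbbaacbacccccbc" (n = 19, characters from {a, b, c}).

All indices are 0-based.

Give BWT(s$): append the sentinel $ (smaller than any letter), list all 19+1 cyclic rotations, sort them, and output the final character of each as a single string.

rank  rotation              last
    0  $bbaccbbaacbacccccbc  c
    1  aacbacccccbc$bbaccbb  b
    2  acbacccccbc$bbaccbba  a
    3  accbbaacbacccccbc$bb  b
    4  acccccbc$bbaccbbaacb  b
    5  baacbacccccbc$bbaccb  b
    6  baccbbaacbacccccbc$b  b
    7  bacccccbc$bbaccbbaac  c
    8  bbaacbacccccbc$bbacc  c
    9  bbaccbbaacbacccccbc$  $
   10  bc$bbaccbbaacbaccccc  c
   11  c$bbaccbbaacbacccccb  b
   12  cbacccccbc$bbaccbbaa  a
   13  cbbaacbacccccbc$bbac  c
   14  cbc$bbaccbbaacbacccc  c
   15  ccbbaacbacccccbc$bba  a
   16  ccbc$bbaccbbaacbaccc  c
   17  cccbc$bbaccbbaacbacc  c
   18  ccccbc$bbaccbbaacbac  c
   19  cccccbc$bbaccbbaacba  a

cbabbbbcc$cbaccaccca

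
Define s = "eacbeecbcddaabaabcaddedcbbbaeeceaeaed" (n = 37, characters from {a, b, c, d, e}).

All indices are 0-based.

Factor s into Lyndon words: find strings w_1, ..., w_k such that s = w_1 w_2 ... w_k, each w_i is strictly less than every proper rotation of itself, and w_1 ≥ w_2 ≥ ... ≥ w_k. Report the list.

["e", "acbeecbcdd", "aabaabcaddedcbbbaeeceaeaed"]

emit factor 1: 'e' (i=0, period=1)
emit factor 2: 'acbeecbcdd' (i=1, period=10)
emit factor 3: 'aabaabcaddedcbbbaeeceaeaed' (i=11, period=26)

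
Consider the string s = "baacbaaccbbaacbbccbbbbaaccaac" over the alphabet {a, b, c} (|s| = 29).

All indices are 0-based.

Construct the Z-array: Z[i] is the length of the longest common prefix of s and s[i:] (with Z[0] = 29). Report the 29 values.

Z[0]=29
i=1: outside box; Z[1]=0
i=2: outside box; Z[2]=0
i=3: outside box; Z[3]=0
i=4: outside box; Z[4]=4 scan→box=[4,8)
i=5: min(r-i=3, Z[1]=0)=0; Z[5]=0
i=6: min(r-i=2, Z[2]=0)=0; Z[6]=0
i=7: min(r-i=1, Z[3]=0)=0; Z[7]=0
i=8: outside box; Z[8]=0
i=9: outside box; Z[9]=1 scan→box=[9,10)
i=10: outside box; Z[10]=5 scan→box=[10,15)
i=11: min(r-i=4, Z[1]=0)=0; Z[11]=0
i=12: min(r-i=3, Z[2]=0)=0; Z[12]=0
i=13: min(r-i=2, Z[3]=0)=0; Z[13]=0
i=14: min(r-i=1, Z[4]=4)=1; Z[14]=1
i=15: outside box; Z[15]=1 scan→box=[15,16)
i=16: outside box; Z[16]=0
i=17: outside box; Z[17]=0
i=18: outside box; Z[18]=1 scan→box=[18,19)
i=19: outside box; Z[19]=1 scan→box=[19,20)
i=20: outside box; Z[20]=1 scan→box=[20,21)
i=21: outside box; Z[21]=4 scan→box=[21,25)
i=22: min(r-i=3, Z[1]=0)=0; Z[22]=0
i=23: min(r-i=2, Z[2]=0)=0; Z[23]=0
i=24: min(r-i=1, Z[3]=0)=0; Z[24]=0
i=25: outside box; Z[25]=0
i=26: outside box; Z[26]=0
i=27: outside box; Z[27]=0
i=28: outside box; Z[28]=0

[29, 0, 0, 0, 4, 0, 0, 0, 0, 1, 5, 0, 0, 0, 1, 1, 0, 0, 1, 1, 1, 4, 0, 0, 0, 0, 0, 0, 0]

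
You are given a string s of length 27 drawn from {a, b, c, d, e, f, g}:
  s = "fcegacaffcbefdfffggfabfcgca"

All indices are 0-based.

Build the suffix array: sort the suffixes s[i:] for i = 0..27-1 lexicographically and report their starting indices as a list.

[26, 20, 4, 6, 10, 21, 25, 5, 9, 1, 23, 13, 11, 2, 19, 8, 0, 22, 12, 7, 14, 15, 16, 3, 24, 18, 17]

rank | idx | suffix
   0 |  26 | a
   1 |  20 | abfcgca
   2 |   4 | acaffcbefdfffggfabfcgca
   3 |   6 | affcbefdfffggfabfcgca
   4 |  10 | befdfffggfabfcgca
   5 |  21 | bfcgca
   6 |  25 | ca
   7 |   5 | caffcbefdfffggfabfcgca
   8 |   9 | cbefdfffggfabfcgca
   9 |   1 | cegacaffcbefdfffggfabfcgca
  10 |  23 | cgca
  11 |  13 | dfffggfabfcgca
  12 |  11 | efdfffggfabfcgca
  13 |   2 | egacaffcbefdfffggfabfcgca
  14 |  19 | fabfcgca
  15 |   8 | fcbefdfffggfabfcgca
  16 |   0 | fcegacaffcbefdfffggfabfcgca
  17 |  22 | fcgca
  18 |  12 | fdfffggfabfcgca
  19 |   7 | ffcbefdfffggfabfcgca
  20 |  14 | fffggfabfcgca
  21 |  15 | ffggfabfcgca
  22 |  16 | fggfabfcgca
  23 |   3 | gacaffcbefdfffggfabfcgca
  24 |  24 | gca
  25 |  18 | gfabfcgca
  26 |  17 | ggfabfcgca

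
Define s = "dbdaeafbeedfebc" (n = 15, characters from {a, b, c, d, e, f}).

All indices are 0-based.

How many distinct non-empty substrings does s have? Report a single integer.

sorted suffixes:
  #0 SA[0]=3  'aeafbeedfebc'
  #1 SA[1]=5  'afbeedfebc'
  #2 SA[2]=13  'bc'
  #3 SA[3]=1  'bdaeafbeedfebc'
  #4 SA[4]=7  'beedfebc'
  #5 SA[5]=14  'c'
  #6 SA[6]=2  'daeafbeedfebc'
  #7 SA[7]=0  'dbdaeafbeedfebc'
  #8 SA[8]=10  'dfebc'
  #9 SA[9]=4  'eafbeedfebc'
  #10 SA[10]=12  'ebc'
  #11 SA[11]=9  'edfebc'
  #12 SA[12]=8  'eedfebc'
  #13 SA[13]=6  'fbeedfebc'
  #14 SA[14]=11  'febc'

SA = [3, 5, 13, 1, 7, 14, 2, 0, 10, 4, 12, 9, 8, 6, 11]
i: (SA[i-1],SA[i]) lcp shared
  1: (3,5) 1 'a'
  2: (5,13) 0 ''
  3: (13,1) 1 'b'
  4: (1,7) 1 'b'
  5: (7,14) 0 ''
  6: (14,2) 0 ''
  7: (2,0) 1 'd'
  8: (0,10) 1 'd'
  9: (10,4) 0 ''
  10: (4,12) 1 'e'
  11: (12,9) 1 'e'
  12: (9,8) 1 'e'
  13: (8,6) 0 ''
  14: (6,11) 1 'f'

n(n+1)/2 = 15·16/2 = 120
Σ LCP = 0 + 1 + 0 + 1 + 1 + 0 + 0 + 1 + 1 + 0 + 1 + 1 + 1 + 0 + 1 = 9
distinct = 120 − 9 = 111

111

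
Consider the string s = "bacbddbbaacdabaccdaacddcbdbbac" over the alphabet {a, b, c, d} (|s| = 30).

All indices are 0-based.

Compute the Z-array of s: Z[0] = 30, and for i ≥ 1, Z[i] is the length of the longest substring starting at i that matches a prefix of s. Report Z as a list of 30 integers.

[30, 0, 0, 1, 0, 0, 1, 2, 0, 0, 0, 0, 0, 3, 0, 0, 0, 0, 0, 0, 0, 0, 0, 0, 1, 0, 1, 3, 0, 0]

Z[0]=30
i=1: outside box; Z[1]=0
i=2: outside box; Z[2]=0
i=3: outside box; Z[3]=1 extend→box=[3,4)
i=4: outside box; Z[4]=0
i=5: outside box; Z[5]=0
i=6: outside box; Z[6]=1 extend→box=[6,7)
i=7: outside box; Z[7]=2 extend→box=[7,9)
i=8: min(r-i=1, Z[1]=0)=0; Z[8]=0
i=9: outside box; Z[9]=0
i=10: outside box; Z[10]=0
i=11: outside box; Z[11]=0
i=12: outside box; Z[12]=0
i=13: outside box; Z[13]=3 extend→box=[13,16)
i=14: min(r-i=2, Z[1]=0)=0; Z[14]=0
i=15: min(r-i=1, Z[2]=0)=0; Z[15]=0
i=16: outside box; Z[16]=0
i=17: outside box; Z[17]=0
i=18: outside box; Z[18]=0
i=19: outside box; Z[19]=0
i=20: outside box; Z[20]=0
i=21: outside box; Z[21]=0
i=22: outside box; Z[22]=0
i=23: outside box; Z[23]=0
i=24: outside box; Z[24]=1 extend→box=[24,25)
i=25: outside box; Z[25]=0
i=26: outside box; Z[26]=1 extend→box=[26,27)
i=27: outside box; Z[27]=3 extend→box=[27,30)
i=28: min(r-i=2, Z[1]=0)=0; Z[28]=0
i=29: min(r-i=1, Z[2]=0)=0; Z[29]=0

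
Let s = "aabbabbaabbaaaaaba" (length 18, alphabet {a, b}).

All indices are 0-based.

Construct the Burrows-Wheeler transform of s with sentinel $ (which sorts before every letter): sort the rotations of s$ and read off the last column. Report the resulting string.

abbaaab$aabaabbbaaa

rank  rotation             last
    0  $aabbabbaabbaaaaaba  a
    1  a$aabbabbaabbaaaaab  b
    2  aaaaaba$aabbabbaabb  b
    3  aaaaba$aabbabbaabba  a
    4  aaaba$aabbabbaabbaa  a
    5  aaba$aabbabbaabbaaa  a
    6  aabbaaaaaba$aabbabb  b
    7  aabbabbaabbaaaaaba$  $
    8  aba$aabbabbaabbaaaa  a
    9  abbaaaaaba$aabbabba  a
   10  abbaabbaaaaaba$aabb  b
   11  abbabbaabbaaaaaba$a  a
   12  ba$aabbabbaabbaaaaa  a
   13  baaaaaba$aabbabbaab  b
   14  baabbaaaaaba$aabbab  b
   15  babbaabbaaaaaba$aab  b
   16  bbaaaaaba$aabbabbaa  a
   17  bbaabbaaaaaba$aabba  a
   18  bbabbaabbaaaaaba$aa  a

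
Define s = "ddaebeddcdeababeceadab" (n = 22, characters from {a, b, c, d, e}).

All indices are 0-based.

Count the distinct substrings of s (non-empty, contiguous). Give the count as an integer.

230

rank | idx | suffix
   0 |  20 | ab
   1 |  11 | ababeceadab
   2 |  13 | abeceadab
   3 |  18 | adab
   4 |   2 | aebeddcdeababeceadab
   5 |  21 | b
   6 |  12 | babeceadab
   7 |  14 | beceadab
   8 |   4 | beddcdeababeceadab
   9 |   8 | cdeababeceadab
  10 |  16 | ceadab
  11 |  19 | dab
  12 |   1 | daebeddcdeababeceadab
  13 |   7 | dcdeababeceadab
  14 |   0 | ddaebeddcdeababeceadab
  15 |   6 | ddcdeababeceadab
  16 |   9 | deababeceadab
  17 |  10 | eababeceadab
  18 |  17 | eadab
  19 |   3 | ebeddcdeababeceadab
  20 |  15 | eceadab
  21 |   5 | eddcdeababeceadab

SA = [20, 11, 13, 18, 2, 21, 12, 14, 4, 8, 16, 19, 1, 7, 0, 6, 9, 10, 17, 3, 15, 5]
[i] adj suffixes → lcp
  [1] 20/11 → 2 ('ab')
  [2] 11/13 → 2 ('ab')
  [3] 13/18 → 1 ('a')
  [4] 18/2 → 1 ('a')
  [5] 2/21 → 0 ('')
  [6] 21/12 → 1 ('b')
  [7] 12/14 → 1 ('b')
  [8] 14/4 → 2 ('be')
  [9] 4/8 → 0 ('')
  [10] 8/16 → 1 ('c')
  [11] 16/19 → 0 ('')
  [12] 19/1 → 2 ('da')
  [13] 1/7 → 1 ('d')
  [14] 7/0 → 1 ('d')
  [15] 0/6 → 2 ('dd')
  [16] 6/9 → 1 ('d')
  [17] 9/10 → 0 ('')
  [18] 10/17 → 2 ('ea')
  [19] 17/3 → 1 ('e')
  [20] 3/15 → 1 ('e')
  [21] 15/5 → 1 ('e')

n(n+1)/2 = 22·23/2 = 253
Σ LCP = 0 + 2 + 2 + 1 + 1 + 0 + 1 + 1 + 2 + 0 + 1 + 0 + 2 + 1 + 1 + 2 + 1 + 0 + 2 + 1 + 1 + 1 = 23
distinct = 253 − 23 = 230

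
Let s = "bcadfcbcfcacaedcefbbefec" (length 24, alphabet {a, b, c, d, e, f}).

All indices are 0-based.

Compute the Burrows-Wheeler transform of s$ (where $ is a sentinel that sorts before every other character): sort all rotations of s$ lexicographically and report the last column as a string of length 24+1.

ccccf$cbefbafdbeafacbecde

rank  rotation                   last
    0  $bcadfcbcfcacaedcefbbefec  c
    1  acaedcefbbefec$bcadfcbcfc  c
    2  adfcbcfcacaedcefbbefec$bc  c
    3  aedcefbbefec$bcadfcbcfcac  c
    4  bbefec$bcadfcbcfcacaedcef  f
    5  bcadfcbcfcacaedcefbbefec$  $
    6  bcfcacaedcefbbefec$bcadfc  c
    7  befec$bcadfcbcfcacaedcefb  b
    8  c$bcadfcbcfcacaedcefbbefe  e
    9  cacaedcefbbefec$bcadfcbcf  f
   10  cadfcbcfcacaedcefbbefec$b  b
   11  caedcefbbefec$bcadfcbcfca  a
   12  cbcfcacaedcefbbefec$bcadf  f
   13  cefbbefec$bcadfcbcfcacaed  d
   14  cfcacaedcefbbefec$bcadfcb  b
   15  dcefbbefec$bcadfcbcfcacae  e
   16  dfcbcfcacaedcefbbefec$bca  a
   17  ec$bcadfcbcfcacaedcefbbef  f
   18  edcefbbefec$bcadfcbcfcaca  a
   19  efbbefec$bcadfcbcfcacaedc  c
   20  efec$bcadfcbcfcacaedcefbb  b
   21  fbbefec$bcadfcbcfcacaedce  e
   22  fcacaedcefbbefec$bcadfcbc  c
   23  fcbcfcacaedcefbbefec$bcad  d
   24  fec$bcadfcbcfcacaedcefbbe  e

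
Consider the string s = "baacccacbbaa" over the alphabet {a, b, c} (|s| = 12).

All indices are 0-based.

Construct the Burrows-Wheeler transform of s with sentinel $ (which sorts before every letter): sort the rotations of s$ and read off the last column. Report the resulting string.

rank  rotation       last
    0  $baacccacbbaa  a
    1  a$baacccacbba  a
    2  aa$baacccacbb  b
    3  aacccacbbaa$b  b
    4  acbbaa$baaccc  c
    5  acccacbbaa$ba  a
    6  baa$baacccacb  b
    7  baacccacbbaa$  $
    8  bbaa$baacccac  c
    9  cacbbaa$baacc  c
   10  cbbaa$baaccca  a
   11  ccacbbaa$baac  c
   12  cccacbbaa$baa  a

aabbcab$ccaca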